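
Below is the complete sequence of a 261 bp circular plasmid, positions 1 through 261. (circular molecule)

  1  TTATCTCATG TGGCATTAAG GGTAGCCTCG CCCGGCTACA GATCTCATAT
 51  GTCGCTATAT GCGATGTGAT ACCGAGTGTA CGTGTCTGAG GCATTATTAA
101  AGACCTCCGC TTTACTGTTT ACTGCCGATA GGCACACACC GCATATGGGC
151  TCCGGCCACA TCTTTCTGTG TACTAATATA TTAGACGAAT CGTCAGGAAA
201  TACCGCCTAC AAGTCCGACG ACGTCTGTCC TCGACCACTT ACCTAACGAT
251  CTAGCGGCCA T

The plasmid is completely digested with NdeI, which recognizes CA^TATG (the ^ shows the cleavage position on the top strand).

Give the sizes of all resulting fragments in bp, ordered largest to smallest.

165, 96 bp

NdeI sites (CATATG) start at positions 46, 142.
NdeI cuts after base 2 of each site, so after positions 47, 143.
Circular molecule, 2 cuts → 2 fragments:
  48–143 → 96 bp
  144–261 then 1–47 → 118 + 47 = 165 bp
Sorted largest to smallest: 165, 96 bp.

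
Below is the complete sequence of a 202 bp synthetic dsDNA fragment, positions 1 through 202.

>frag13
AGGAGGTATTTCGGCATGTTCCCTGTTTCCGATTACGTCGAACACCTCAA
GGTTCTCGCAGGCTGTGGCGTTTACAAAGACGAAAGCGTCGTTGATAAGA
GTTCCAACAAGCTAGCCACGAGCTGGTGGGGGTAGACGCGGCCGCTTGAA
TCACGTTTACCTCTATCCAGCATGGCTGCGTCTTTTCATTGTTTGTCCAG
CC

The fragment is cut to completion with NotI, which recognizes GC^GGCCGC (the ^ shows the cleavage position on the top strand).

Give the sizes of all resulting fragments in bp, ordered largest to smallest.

The NotI site (GCGGCCGC) starts at position 138.
NotI cuts after base 2 of each site, so after position 139.
Linear molecule, 1 cut → 2 fragments:
  1–139 → 139 bp
  140–202 → 63 bp
Sorted largest to smallest: 139, 63 bp.

139, 63 bp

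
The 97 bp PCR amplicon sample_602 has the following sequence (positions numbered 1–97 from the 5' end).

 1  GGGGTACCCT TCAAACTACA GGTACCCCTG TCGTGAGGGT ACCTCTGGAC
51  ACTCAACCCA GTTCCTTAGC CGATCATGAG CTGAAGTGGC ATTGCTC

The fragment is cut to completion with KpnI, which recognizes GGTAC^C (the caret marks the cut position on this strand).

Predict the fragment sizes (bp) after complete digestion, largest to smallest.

KpnI sites (GGTACC) start at positions 3, 21, 38.
KpnI cuts after base 5 of each site (before the last base), so after positions 7, 25, 42.
Linear molecule, 3 cuts → 4 fragments:
  1–7 → 7 bp
  8–25 → 18 bp
  26–42 → 17 bp
  43–97 → 55 bp
Sorted largest to smallest: 55, 18, 17, 7 bp.

55, 18, 17, 7 bp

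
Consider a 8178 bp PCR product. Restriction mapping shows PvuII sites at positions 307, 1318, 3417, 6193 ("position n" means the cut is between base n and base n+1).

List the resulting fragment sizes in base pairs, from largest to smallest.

Linear molecule, 4 cuts → 5 fragments:
  307 − 0 = 307 bp
  1318 − 307 = 1011 bp
  3417 − 1318 = 2099 bp
  6193 − 3417 = 2776 bp
  8178 − 6193 = 1985 bp
Sorted largest to smallest: 2776, 2099, 1985, 1011, 307 bp.

2776, 2099, 1985, 1011, 307 bp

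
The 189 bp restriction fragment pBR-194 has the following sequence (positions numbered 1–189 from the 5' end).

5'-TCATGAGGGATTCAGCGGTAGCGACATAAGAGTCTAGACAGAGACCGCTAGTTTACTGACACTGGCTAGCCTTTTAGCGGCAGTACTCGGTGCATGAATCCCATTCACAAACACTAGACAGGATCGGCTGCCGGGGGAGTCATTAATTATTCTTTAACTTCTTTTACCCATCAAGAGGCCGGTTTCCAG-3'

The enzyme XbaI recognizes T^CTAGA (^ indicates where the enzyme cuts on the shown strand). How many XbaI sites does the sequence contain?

1

TCTAGA occurs starting at position 33.
XbaI cuts at 1 site.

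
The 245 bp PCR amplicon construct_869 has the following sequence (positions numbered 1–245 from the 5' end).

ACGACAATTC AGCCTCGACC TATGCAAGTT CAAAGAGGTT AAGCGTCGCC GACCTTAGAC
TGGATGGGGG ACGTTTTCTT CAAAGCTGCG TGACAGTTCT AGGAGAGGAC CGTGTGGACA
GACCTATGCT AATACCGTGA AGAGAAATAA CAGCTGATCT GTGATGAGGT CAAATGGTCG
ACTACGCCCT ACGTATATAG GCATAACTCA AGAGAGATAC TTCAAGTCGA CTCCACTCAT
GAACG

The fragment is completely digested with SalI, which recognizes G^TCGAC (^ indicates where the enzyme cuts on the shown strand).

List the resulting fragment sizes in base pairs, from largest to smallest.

SalI sites (GTCGAC) start at positions 177, 226.
SalI cuts after the first base of each site, so after positions 177, 226.
Linear molecule, 2 cuts → 3 fragments:
  1–177 → 177 bp
  178–226 → 49 bp
  227–245 → 19 bp
Sorted largest to smallest: 177, 49, 19 bp.

177, 49, 19 bp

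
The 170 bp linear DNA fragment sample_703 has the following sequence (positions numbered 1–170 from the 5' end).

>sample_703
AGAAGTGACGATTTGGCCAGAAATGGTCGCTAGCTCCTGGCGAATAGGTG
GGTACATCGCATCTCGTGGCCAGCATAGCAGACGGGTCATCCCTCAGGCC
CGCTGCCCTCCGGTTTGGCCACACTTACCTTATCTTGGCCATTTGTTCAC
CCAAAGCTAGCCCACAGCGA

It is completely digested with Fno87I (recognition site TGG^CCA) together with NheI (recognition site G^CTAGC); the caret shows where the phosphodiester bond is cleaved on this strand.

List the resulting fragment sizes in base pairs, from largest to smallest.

49, 40, 20, 18, 16, 14, 13 bp

Fno87I sites (TGGCCA) start at positions 14, 67, 116, 136.
Fno87I cuts after base 3 of each site, so after positions 16, 69, 118, 138.
NheI sites (GCTAGC) start at positions 29, 156.
NheI cuts after the first base of each site, so after positions 29, 156.
Combined cut positions: 16, 29, 69, 118, 138, 156.
Linear molecule, 6 cuts → 7 fragments:
  1–16 → 16 bp
  17–29 → 13 bp
  30–69 → 40 bp
  70–118 → 49 bp
  119–138 → 20 bp
  139–156 → 18 bp
  157–170 → 14 bp
Sorted largest to smallest: 49, 40, 20, 18, 16, 14, 13 bp.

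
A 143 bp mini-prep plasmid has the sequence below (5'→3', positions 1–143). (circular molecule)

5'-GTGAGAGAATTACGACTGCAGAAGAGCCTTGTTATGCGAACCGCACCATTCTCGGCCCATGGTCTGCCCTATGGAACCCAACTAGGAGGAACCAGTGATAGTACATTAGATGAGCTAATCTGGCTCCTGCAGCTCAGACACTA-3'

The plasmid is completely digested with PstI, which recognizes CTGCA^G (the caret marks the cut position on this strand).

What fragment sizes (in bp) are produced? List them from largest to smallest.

111, 32 bp

PstI sites (CTGCAG) start at positions 16, 127.
PstI cuts after base 5 of each site (before the last base), so after positions 20, 131.
Circular molecule, 2 cuts → 2 fragments:
  21–131 → 111 bp
  132–143 then 1–20 → 12 + 20 = 32 bp
Sorted largest to smallest: 111, 32 bp.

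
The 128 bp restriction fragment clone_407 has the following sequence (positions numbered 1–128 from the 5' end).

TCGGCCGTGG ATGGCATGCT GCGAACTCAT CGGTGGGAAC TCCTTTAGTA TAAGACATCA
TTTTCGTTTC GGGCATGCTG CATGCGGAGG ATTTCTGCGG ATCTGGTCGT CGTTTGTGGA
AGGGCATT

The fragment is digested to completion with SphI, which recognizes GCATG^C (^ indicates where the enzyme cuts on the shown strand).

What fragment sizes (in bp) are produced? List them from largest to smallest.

59, 44, 18, 7 bp

SphI sites (GCATGC) start at positions 14, 73, 80.
SphI cuts after base 5 of each site (before the last base), so after positions 18, 77, 84.
Linear molecule, 3 cuts → 4 fragments:
  1–18 → 18 bp
  19–77 → 59 bp
  78–84 → 7 bp
  85–128 → 44 bp
Sorted largest to smallest: 59, 44, 18, 7 bp.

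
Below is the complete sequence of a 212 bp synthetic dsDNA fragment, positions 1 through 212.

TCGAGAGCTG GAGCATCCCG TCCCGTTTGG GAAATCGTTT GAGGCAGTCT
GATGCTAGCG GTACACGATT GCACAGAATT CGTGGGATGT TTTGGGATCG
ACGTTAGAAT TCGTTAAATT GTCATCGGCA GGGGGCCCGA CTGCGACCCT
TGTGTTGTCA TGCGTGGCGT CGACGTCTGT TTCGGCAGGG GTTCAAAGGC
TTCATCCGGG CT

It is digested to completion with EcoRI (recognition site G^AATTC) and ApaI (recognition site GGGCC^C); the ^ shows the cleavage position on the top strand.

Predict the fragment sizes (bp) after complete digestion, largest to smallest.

EcoRI sites (GAATTC) start at positions 76, 107.
EcoRI cuts after the first base of each site, so after positions 76, 107.
The ApaI site (GGGCCC) starts at position 133.
ApaI cuts after base 5 of each site (before the last base), so after position 137.
Combined cut positions: 76, 107, 137.
Linear molecule, 3 cuts → 4 fragments:
  1–76 → 76 bp
  77–107 → 31 bp
  108–137 → 30 bp
  138–212 → 75 bp
Sorted largest to smallest: 76, 75, 31, 30 bp.

76, 75, 31, 30 bp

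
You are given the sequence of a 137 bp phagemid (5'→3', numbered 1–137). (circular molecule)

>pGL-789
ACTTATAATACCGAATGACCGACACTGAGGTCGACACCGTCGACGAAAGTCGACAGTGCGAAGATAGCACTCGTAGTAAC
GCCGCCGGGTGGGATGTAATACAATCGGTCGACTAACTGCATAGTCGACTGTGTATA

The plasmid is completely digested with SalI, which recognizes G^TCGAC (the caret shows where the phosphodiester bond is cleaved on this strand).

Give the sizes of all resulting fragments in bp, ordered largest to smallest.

SalI sites (GTCGAC) start at positions 30, 39, 49, 108, 124.
SalI cuts after the first base of each site, so after positions 30, 39, 49, 108, 124.
Circular molecule, 5 cuts → 5 fragments:
  31–39 → 9 bp
  40–49 → 10 bp
  50–108 → 59 bp
  109–124 → 16 bp
  125–137 then 1–30 → 13 + 30 = 43 bp
Sorted largest to smallest: 59, 43, 16, 10, 9 bp.

59, 43, 16, 10, 9 bp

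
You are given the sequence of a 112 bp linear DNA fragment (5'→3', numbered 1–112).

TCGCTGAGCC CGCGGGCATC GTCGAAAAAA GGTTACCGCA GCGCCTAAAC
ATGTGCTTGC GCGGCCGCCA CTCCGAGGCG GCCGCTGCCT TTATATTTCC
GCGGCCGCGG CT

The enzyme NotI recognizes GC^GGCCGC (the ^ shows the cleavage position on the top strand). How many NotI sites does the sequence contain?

3

GCGGCCGC occurs starting at positions 61, 78, 101.
NotI cuts at 3 sites.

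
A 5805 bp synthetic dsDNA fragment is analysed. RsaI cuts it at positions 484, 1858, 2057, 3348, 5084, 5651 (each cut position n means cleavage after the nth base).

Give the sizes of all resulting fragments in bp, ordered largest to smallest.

1736, 1374, 1291, 567, 484, 199, 154 bp

Linear molecule, 6 cuts → 7 fragments:
  484 − 0 = 484 bp
  1858 − 484 = 1374 bp
  2057 − 1858 = 199 bp
  3348 − 2057 = 1291 bp
  5084 − 3348 = 1736 bp
  5651 − 5084 = 567 bp
  5805 − 5651 = 154 bp
Sorted largest to smallest: 1736, 1374, 1291, 567, 484, 199, 154 bp.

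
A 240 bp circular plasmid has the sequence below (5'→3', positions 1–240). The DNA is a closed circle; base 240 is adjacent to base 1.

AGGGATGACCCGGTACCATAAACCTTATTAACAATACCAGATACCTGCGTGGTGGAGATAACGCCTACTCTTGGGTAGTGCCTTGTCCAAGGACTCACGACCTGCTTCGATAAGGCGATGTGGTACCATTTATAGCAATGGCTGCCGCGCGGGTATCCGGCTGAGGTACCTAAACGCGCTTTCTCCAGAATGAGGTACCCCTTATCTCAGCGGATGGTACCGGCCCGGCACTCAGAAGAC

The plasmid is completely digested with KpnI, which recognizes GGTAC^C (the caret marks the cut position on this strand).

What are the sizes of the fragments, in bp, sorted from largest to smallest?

KpnI sites (GGTACC) start at positions 12, 122, 165, 194, 216.
KpnI cuts after base 5 of each site (before the last base), so after positions 16, 126, 169, 198, 220.
Circular molecule, 5 cuts → 5 fragments:
  17–126 → 110 bp
  127–169 → 43 bp
  170–198 → 29 bp
  199–220 → 22 bp
  221–240 then 1–16 → 20 + 16 = 36 bp
Sorted largest to smallest: 110, 43, 36, 29, 22 bp.

110, 43, 36, 29, 22 bp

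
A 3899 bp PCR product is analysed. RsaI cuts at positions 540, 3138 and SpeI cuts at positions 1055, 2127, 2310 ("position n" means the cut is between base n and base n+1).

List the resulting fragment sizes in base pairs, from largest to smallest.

Combined cut positions (sorted): 540, 1055, 2127, 2310, 3138.
Linear molecule, 5 cuts → 6 fragments:
  540 − 0 = 540 bp
  1055 − 540 = 515 bp
  2127 − 1055 = 1072 bp
  2310 − 2127 = 183 bp
  3138 − 2310 = 828 bp
  3899 − 3138 = 761 bp
Sorted largest to smallest: 1072, 828, 761, 540, 515, 183 bp.

1072, 828, 761, 540, 515, 183 bp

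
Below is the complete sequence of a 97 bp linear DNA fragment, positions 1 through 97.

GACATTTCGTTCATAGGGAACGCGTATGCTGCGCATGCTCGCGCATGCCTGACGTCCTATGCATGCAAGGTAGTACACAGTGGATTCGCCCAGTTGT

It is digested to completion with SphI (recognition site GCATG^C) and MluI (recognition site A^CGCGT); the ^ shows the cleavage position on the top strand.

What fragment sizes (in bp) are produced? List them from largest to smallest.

SphI sites (GCATGC) start at positions 33, 43, 61.
SphI cuts after base 5 of each site (before the last base), so after positions 37, 47, 65.
The MluI site (ACGCGT) starts at position 20.
MluI cuts after the first base of each site, so after position 20.
Combined cut positions: 20, 37, 47, 65.
Linear molecule, 4 cuts → 5 fragments:
  1–20 → 20 bp
  21–37 → 17 bp
  38–47 → 10 bp
  48–65 → 18 bp
  66–97 → 32 bp
Sorted largest to smallest: 32, 20, 18, 17, 10 bp.

32, 20, 18, 17, 10 bp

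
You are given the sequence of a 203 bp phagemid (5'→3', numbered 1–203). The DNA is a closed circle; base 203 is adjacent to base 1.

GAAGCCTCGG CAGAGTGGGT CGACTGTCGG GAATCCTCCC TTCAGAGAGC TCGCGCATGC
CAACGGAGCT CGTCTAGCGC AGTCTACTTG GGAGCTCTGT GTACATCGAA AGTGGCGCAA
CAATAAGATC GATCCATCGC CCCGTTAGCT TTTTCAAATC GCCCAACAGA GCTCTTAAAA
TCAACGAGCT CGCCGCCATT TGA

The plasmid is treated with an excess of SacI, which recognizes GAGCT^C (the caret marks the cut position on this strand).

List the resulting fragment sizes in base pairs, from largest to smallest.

SacI sites (GAGCTC) start at positions 47, 66, 92, 169, 186.
SacI cuts after base 5 of each site (before the last base), so after positions 51, 70, 96, 173, 190.
Circular molecule, 5 cuts → 5 fragments:
  52–70 → 19 bp
  71–96 → 26 bp
  97–173 → 77 bp
  174–190 → 17 bp
  191–203 then 1–51 → 13 + 51 = 64 bp
Sorted largest to smallest: 77, 64, 26, 19, 17 bp.

77, 64, 26, 19, 17 bp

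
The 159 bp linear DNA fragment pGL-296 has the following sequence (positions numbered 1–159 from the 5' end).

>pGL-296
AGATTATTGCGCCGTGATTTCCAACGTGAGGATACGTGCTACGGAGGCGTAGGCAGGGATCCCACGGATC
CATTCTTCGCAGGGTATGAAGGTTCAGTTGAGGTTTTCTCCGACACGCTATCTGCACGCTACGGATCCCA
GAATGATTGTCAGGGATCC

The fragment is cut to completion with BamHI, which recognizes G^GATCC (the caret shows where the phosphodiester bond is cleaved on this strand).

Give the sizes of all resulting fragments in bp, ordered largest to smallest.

67, 57, 21, 9, 5 bp

BamHI sites (GGATCC) start at positions 57, 66, 133, 154.
BamHI cuts after the first base of each site, so after positions 57, 66, 133, 154.
Linear molecule, 4 cuts → 5 fragments:
  1–57 → 57 bp
  58–66 → 9 bp
  67–133 → 67 bp
  134–154 → 21 bp
  155–159 → 5 bp
Sorted largest to smallest: 67, 57, 21, 9, 5 bp.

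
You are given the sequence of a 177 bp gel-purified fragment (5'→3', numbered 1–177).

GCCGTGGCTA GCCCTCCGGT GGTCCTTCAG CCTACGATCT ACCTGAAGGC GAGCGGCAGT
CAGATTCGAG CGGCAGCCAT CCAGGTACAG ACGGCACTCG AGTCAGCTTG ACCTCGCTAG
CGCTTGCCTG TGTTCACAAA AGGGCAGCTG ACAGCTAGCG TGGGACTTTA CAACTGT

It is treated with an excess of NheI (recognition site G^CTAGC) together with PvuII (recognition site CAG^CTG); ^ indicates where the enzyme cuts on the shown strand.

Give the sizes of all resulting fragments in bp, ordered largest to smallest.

109, 31, 23, 7, 7 bp

NheI sites (GCTAGC) start at positions 7, 116, 154.
NheI cuts after the first base of each site, so after positions 7, 116, 154.
The PvuII site (CAGCTG) starts at position 145.
PvuII cuts after base 3 of each site, so after position 147.
Combined cut positions: 7, 116, 147, 154.
Linear molecule, 4 cuts → 5 fragments:
  1–7 → 7 bp
  8–116 → 109 bp
  117–147 → 31 bp
  148–154 → 7 bp
  155–177 → 23 bp
Sorted largest to smallest: 109, 31, 23, 7, 7 bp.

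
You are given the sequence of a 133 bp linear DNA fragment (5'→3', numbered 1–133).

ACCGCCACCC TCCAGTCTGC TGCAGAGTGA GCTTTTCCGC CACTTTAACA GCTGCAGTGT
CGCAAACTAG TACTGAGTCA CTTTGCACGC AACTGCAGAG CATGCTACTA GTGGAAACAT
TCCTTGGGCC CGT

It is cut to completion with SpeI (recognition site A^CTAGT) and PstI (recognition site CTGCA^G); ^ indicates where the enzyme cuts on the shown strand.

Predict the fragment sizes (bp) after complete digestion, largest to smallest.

32, 31, 26, 24, 10, 10 bp

SpeI sites (ACTAGT) start at positions 66, 107.
SpeI cuts after the first base of each site, so after positions 66, 107.
PstI sites (CTGCAG) start at positions 20, 52, 93.
PstI cuts after base 5 of each site (before the last base), so after positions 24, 56, 97.
Combined cut positions: 24, 56, 66, 97, 107.
Linear molecule, 5 cuts → 6 fragments:
  1–24 → 24 bp
  25–56 → 32 bp
  57–66 → 10 bp
  67–97 → 31 bp
  98–107 → 10 bp
  108–133 → 26 bp
Sorted largest to smallest: 32, 31, 26, 24, 10, 10 bp.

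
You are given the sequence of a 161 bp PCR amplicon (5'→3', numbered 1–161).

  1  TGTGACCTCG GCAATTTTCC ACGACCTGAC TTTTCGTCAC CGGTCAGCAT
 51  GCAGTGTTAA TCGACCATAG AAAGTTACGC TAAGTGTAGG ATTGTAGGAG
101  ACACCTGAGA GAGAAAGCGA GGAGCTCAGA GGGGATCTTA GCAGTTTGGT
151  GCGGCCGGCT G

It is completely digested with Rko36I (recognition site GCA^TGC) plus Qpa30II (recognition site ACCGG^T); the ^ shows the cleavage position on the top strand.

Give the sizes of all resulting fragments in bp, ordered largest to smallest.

112, 43, 6 bp

The Rko36I site (GCATGC) starts at position 47.
Rko36I cuts after base 3 of each site, so after position 49.
The Qpa30II site (ACCGGT) starts at position 39.
Qpa30II cuts after base 5 of each site (before the last base), so after position 43.
Combined cut positions: 43, 49.
Linear molecule, 2 cuts → 3 fragments:
  1–43 → 43 bp
  44–49 → 6 bp
  50–161 → 112 bp
Sorted largest to smallest: 112, 43, 6 bp.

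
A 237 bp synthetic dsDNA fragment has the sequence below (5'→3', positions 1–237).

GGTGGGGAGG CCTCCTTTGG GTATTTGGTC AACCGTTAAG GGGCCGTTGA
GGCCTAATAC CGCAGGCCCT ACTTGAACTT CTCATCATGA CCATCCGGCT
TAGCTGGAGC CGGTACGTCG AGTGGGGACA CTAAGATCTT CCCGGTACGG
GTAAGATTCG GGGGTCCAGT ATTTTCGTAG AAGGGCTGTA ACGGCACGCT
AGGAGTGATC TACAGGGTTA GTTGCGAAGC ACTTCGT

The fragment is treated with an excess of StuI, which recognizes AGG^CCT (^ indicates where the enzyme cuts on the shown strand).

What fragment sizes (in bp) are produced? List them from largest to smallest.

185, 42, 10 bp

StuI sites (AGGCCT) start at positions 8, 50.
StuI cuts after base 3 of each site, so after positions 10, 52.
Linear molecule, 2 cuts → 3 fragments:
  1–10 → 10 bp
  11–52 → 42 bp
  53–237 → 185 bp
Sorted largest to smallest: 185, 42, 10 bp.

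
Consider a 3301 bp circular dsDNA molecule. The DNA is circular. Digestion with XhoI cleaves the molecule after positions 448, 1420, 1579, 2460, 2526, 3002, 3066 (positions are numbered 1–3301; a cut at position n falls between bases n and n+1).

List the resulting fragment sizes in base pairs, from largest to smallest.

Circular molecule, 7 cuts → 7 fragments:
  1420 − 448 = 972 bp
  1579 − 1420 = 159 bp
  2460 − 1579 = 881 bp
  2526 − 2460 = 66 bp
  3002 − 2526 = 476 bp
  3066 − 3002 = 64 bp
  wrap: 3301 − 3066 + 448 = 683 bp
Sorted largest to smallest: 972, 881, 683, 476, 159, 66, 64 bp.

972, 881, 683, 476, 159, 66, 64 bp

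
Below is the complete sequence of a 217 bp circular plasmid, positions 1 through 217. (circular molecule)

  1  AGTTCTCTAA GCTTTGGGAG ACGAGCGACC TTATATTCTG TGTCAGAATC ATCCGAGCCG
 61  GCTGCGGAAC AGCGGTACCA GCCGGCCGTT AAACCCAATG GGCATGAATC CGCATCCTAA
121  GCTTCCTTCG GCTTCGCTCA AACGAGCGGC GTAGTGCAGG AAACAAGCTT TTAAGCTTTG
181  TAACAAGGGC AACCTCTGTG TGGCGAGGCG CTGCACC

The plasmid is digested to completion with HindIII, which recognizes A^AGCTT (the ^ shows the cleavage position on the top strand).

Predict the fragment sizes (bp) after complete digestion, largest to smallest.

HindIII sites (AAGCTT) start at positions 9, 119, 165, 173.
HindIII cuts after the first base of each site, so after positions 9, 119, 165, 173.
Circular molecule, 4 cuts → 4 fragments:
  10–119 → 110 bp
  120–165 → 46 bp
  166–173 → 8 bp
  174–217 then 1–9 → 44 + 9 = 53 bp
Sorted largest to smallest: 110, 53, 46, 8 bp.

110, 53, 46, 8 bp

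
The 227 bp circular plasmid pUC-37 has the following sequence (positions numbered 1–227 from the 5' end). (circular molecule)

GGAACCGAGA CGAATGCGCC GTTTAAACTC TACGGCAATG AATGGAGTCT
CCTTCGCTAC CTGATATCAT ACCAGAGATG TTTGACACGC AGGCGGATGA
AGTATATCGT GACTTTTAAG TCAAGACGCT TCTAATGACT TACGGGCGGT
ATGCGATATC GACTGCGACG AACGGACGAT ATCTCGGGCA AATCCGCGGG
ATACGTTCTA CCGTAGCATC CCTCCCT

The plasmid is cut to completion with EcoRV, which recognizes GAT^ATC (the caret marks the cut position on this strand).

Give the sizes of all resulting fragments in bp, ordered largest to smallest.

112, 92, 23 bp

EcoRV sites (GATATC) start at positions 63, 155, 178.
EcoRV cuts after base 3 of each site, so after positions 65, 157, 180.
Circular molecule, 3 cuts → 3 fragments:
  66–157 → 92 bp
  158–180 → 23 bp
  181–227 then 1–65 → 47 + 65 = 112 bp
Sorted largest to smallest: 112, 92, 23 bp.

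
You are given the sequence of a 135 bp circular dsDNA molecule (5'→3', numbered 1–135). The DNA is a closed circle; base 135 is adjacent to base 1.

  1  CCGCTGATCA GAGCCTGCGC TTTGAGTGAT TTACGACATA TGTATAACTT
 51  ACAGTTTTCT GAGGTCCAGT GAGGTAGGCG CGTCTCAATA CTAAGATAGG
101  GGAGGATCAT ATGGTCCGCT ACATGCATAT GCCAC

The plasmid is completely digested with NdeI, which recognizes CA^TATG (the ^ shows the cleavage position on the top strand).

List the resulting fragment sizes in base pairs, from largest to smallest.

71, 46, 18 bp

NdeI sites (CATATG) start at positions 37, 108, 126.
NdeI cuts after base 2 of each site, so after positions 38, 109, 127.
Circular molecule, 3 cuts → 3 fragments:
  39–109 → 71 bp
  110–127 → 18 bp
  128–135 then 1–38 → 8 + 38 = 46 bp
Sorted largest to smallest: 71, 46, 18 bp.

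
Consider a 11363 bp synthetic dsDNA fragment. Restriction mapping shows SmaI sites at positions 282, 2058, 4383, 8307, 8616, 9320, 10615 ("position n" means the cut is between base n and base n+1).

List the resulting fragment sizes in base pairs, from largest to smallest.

Linear molecule, 7 cuts → 8 fragments:
  282 − 0 = 282 bp
  2058 − 282 = 1776 bp
  4383 − 2058 = 2325 bp
  8307 − 4383 = 3924 bp
  8616 − 8307 = 309 bp
  9320 − 8616 = 704 bp
  10615 − 9320 = 1295 bp
  11363 − 10615 = 748 bp
Sorted largest to smallest: 3924, 2325, 1776, 1295, 748, 704, 309, 282 bp.

3924, 2325, 1776, 1295, 748, 704, 309, 282 bp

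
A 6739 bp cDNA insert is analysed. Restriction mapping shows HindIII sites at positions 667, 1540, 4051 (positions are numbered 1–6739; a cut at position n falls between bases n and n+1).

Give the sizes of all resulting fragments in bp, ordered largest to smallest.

Linear molecule, 3 cuts → 4 fragments:
  667 − 0 = 667 bp
  1540 − 667 = 873 bp
  4051 − 1540 = 2511 bp
  6739 − 4051 = 2688 bp
Sorted largest to smallest: 2688, 2511, 873, 667 bp.

2688, 2511, 873, 667 bp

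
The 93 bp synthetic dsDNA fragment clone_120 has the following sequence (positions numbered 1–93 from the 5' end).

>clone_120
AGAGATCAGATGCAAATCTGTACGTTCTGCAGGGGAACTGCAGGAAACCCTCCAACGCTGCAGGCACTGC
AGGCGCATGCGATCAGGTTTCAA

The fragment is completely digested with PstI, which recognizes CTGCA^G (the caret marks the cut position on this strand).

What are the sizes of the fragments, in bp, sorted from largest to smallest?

PstI sites (CTGCAG) start at positions 27, 38, 58, 67.
PstI cuts after base 5 of each site (before the last base), so after positions 31, 42, 62, 71.
Linear molecule, 4 cuts → 5 fragments:
  1–31 → 31 bp
  32–42 → 11 bp
  43–62 → 20 bp
  63–71 → 9 bp
  72–93 → 22 bp
Sorted largest to smallest: 31, 22, 20, 11, 9 bp.

31, 22, 20, 11, 9 bp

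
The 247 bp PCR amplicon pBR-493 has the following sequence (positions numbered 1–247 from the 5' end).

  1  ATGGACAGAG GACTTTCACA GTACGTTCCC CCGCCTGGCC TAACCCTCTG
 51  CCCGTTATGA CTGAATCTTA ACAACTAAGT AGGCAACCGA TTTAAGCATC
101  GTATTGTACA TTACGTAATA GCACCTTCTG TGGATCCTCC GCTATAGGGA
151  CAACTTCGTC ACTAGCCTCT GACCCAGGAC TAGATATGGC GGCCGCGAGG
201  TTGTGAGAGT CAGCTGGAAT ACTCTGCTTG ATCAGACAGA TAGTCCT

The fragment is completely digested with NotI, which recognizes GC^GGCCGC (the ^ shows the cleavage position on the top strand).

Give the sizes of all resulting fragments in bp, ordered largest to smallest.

The NotI site (GCGGCCGC) starts at position 189.
NotI cuts after base 2 of each site, so after position 190.
Linear molecule, 1 cut → 2 fragments:
  1–190 → 190 bp
  191–247 → 57 bp
Sorted largest to smallest: 190, 57 bp.

190, 57 bp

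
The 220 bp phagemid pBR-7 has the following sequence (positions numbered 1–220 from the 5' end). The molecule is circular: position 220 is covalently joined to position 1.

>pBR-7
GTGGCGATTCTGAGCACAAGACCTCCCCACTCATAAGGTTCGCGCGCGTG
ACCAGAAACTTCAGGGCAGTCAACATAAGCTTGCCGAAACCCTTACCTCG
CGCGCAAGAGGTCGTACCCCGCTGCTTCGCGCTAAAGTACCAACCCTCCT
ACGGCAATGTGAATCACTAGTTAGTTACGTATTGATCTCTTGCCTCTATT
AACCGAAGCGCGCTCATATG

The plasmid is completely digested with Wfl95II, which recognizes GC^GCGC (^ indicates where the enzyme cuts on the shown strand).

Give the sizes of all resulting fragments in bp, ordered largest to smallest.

Wfl95II sites (GCGCGC) start at positions 42, 100, 208.
Wfl95II cuts after base 2 of each site, so after positions 43, 101, 209.
Circular molecule, 3 cuts → 3 fragments:
  44–101 → 58 bp
  102–209 → 108 bp
  210–220 then 1–43 → 11 + 43 = 54 bp
Sorted largest to smallest: 108, 58, 54 bp.

108, 58, 54 bp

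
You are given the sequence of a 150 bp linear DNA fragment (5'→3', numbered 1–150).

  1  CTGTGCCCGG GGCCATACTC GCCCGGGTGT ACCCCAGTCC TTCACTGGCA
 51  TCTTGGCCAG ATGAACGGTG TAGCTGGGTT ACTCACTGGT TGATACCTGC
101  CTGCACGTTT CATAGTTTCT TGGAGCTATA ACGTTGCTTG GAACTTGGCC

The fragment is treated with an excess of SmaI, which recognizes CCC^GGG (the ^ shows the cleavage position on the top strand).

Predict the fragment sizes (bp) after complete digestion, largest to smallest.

SmaI sites (CCCGGG) start at positions 6, 22.
SmaI cuts after base 3 of each site, so after positions 8, 24.
Linear molecule, 2 cuts → 3 fragments:
  1–8 → 8 bp
  9–24 → 16 bp
  25–150 → 126 bp
Sorted largest to smallest: 126, 16, 8 bp.

126, 16, 8 bp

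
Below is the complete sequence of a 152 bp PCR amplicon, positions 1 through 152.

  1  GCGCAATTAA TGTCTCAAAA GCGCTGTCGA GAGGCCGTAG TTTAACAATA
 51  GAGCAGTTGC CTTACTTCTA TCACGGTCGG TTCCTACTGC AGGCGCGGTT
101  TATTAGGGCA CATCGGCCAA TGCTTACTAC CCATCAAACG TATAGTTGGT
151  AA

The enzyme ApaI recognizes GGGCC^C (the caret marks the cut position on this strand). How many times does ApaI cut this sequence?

No occurrence of GGGCCC is present in the sequence.
ApaI does not cut: 0 sites.

0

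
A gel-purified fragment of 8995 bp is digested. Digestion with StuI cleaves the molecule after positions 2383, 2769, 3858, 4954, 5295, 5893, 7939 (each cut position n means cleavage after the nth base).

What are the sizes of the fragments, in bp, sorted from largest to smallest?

2383, 2046, 1096, 1089, 1056, 598, 386, 341 bp

Linear molecule, 7 cuts → 8 fragments:
  2383 − 0 = 2383 bp
  2769 − 2383 = 386 bp
  3858 − 2769 = 1089 bp
  4954 − 3858 = 1096 bp
  5295 − 4954 = 341 bp
  5893 − 5295 = 598 bp
  7939 − 5893 = 2046 bp
  8995 − 7939 = 1056 bp
Sorted largest to smallest: 2383, 2046, 1096, 1089, 1056, 598, 386, 341 bp.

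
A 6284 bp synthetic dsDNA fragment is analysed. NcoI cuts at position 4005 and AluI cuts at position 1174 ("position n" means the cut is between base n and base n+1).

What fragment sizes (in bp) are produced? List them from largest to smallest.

Combined cut positions (sorted): 1174, 4005.
Linear molecule, 2 cuts → 3 fragments:
  1174 − 0 = 1174 bp
  4005 − 1174 = 2831 bp
  6284 − 4005 = 2279 bp
Sorted largest to smallest: 2831, 2279, 1174 bp.

2831, 2279, 1174 bp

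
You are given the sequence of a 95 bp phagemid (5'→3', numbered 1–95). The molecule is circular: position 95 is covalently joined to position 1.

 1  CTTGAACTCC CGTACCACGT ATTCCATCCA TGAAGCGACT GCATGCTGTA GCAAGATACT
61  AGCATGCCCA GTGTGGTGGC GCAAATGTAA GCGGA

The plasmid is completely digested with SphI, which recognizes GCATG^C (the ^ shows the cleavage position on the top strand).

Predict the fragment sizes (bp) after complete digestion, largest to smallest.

74, 21 bp

SphI sites (GCATGC) start at positions 41, 62.
SphI cuts after base 5 of each site (before the last base), so after positions 45, 66.
Circular molecule, 2 cuts → 2 fragments:
  46–66 → 21 bp
  67–95 then 1–45 → 29 + 45 = 74 bp
Sorted largest to smallest: 74, 21 bp.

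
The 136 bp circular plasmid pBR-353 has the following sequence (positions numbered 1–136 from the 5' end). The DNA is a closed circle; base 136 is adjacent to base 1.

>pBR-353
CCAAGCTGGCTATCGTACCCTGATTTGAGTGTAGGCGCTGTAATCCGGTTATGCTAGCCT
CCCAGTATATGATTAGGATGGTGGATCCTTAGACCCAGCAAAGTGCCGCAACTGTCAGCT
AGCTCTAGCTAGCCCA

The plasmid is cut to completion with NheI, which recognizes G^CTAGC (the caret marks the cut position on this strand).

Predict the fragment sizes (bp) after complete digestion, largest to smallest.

NheI sites (GCTAGC) start at positions 53, 118, 128.
NheI cuts after the first base of each site, so after positions 53, 118, 128.
Circular molecule, 3 cuts → 3 fragments:
  54–118 → 65 bp
  119–128 → 10 bp
  129–136 then 1–53 → 8 + 53 = 61 bp
Sorted largest to smallest: 65, 61, 10 bp.

65, 61, 10 bp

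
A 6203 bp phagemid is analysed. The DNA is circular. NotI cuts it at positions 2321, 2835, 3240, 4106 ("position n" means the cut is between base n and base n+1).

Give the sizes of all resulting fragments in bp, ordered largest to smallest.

Circular molecule, 4 cuts → 4 fragments:
  2835 − 2321 = 514 bp
  3240 − 2835 = 405 bp
  4106 − 3240 = 866 bp
  wrap: 6203 − 4106 + 2321 = 4418 bp
Sorted largest to smallest: 4418, 866, 514, 405 bp.

4418, 866, 514, 405 bp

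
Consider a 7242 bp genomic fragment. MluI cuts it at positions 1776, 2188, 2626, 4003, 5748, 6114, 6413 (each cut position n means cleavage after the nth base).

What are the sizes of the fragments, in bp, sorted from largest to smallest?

Linear molecule, 7 cuts → 8 fragments:
  1776 − 0 = 1776 bp
  2188 − 1776 = 412 bp
  2626 − 2188 = 438 bp
  4003 − 2626 = 1377 bp
  5748 − 4003 = 1745 bp
  6114 − 5748 = 366 bp
  6413 − 6114 = 299 bp
  7242 − 6413 = 829 bp
Sorted largest to smallest: 1776, 1745, 1377, 829, 438, 412, 366, 299 bp.

1776, 1745, 1377, 829, 438, 412, 366, 299 bp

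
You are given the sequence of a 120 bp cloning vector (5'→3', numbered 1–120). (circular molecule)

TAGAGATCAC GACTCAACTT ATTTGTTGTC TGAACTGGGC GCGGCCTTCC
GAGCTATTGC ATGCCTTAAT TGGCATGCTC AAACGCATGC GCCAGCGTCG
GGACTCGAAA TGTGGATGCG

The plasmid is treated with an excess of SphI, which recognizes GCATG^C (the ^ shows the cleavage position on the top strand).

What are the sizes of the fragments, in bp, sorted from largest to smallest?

94, 14, 12 bp

SphI sites (GCATGC) start at positions 59, 73, 85.
SphI cuts after base 5 of each site (before the last base), so after positions 63, 77, 89.
Circular molecule, 3 cuts → 3 fragments:
  64–77 → 14 bp
  78–89 → 12 bp
  90–120 then 1–63 → 31 + 63 = 94 bp
Sorted largest to smallest: 94, 14, 12 bp.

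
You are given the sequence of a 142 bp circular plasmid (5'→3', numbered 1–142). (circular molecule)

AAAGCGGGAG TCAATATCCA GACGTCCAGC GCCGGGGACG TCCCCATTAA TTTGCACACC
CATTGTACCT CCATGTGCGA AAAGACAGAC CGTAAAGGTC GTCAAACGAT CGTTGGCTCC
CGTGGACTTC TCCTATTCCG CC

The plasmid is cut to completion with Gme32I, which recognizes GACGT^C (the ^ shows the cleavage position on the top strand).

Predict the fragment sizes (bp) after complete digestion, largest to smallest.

126, 16 bp

Gme32I sites (GACGTC) start at positions 21, 37.
Gme32I cuts after base 5 of each site (before the last base), so after positions 25, 41.
Circular molecule, 2 cuts → 2 fragments:
  26–41 → 16 bp
  42–142 then 1–25 → 101 + 25 = 126 bp
Sorted largest to smallest: 126, 16 bp.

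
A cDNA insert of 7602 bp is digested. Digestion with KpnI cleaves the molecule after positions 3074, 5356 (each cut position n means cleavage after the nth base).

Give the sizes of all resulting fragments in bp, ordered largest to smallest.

3074, 2282, 2246 bp

Linear molecule, 2 cuts → 3 fragments:
  3074 − 0 = 3074 bp
  5356 − 3074 = 2282 bp
  7602 − 5356 = 2246 bp
Sorted largest to smallest: 3074, 2282, 2246 bp.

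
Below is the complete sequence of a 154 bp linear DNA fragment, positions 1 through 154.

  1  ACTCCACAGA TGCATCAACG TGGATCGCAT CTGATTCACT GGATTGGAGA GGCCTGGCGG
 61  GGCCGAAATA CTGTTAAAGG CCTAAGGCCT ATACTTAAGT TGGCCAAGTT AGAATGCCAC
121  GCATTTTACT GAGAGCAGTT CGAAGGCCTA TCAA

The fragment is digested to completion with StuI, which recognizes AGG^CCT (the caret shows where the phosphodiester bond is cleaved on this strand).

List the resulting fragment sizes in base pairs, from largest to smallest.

StuI sites (AGGCCT) start at positions 50, 78, 85, 144.
StuI cuts after base 3 of each site, so after positions 52, 80, 87, 146.
Linear molecule, 4 cuts → 5 fragments:
  1–52 → 52 bp
  53–80 → 28 bp
  81–87 → 7 bp
  88–146 → 59 bp
  147–154 → 8 bp
Sorted largest to smallest: 59, 52, 28, 8, 7 bp.

59, 52, 28, 8, 7 bp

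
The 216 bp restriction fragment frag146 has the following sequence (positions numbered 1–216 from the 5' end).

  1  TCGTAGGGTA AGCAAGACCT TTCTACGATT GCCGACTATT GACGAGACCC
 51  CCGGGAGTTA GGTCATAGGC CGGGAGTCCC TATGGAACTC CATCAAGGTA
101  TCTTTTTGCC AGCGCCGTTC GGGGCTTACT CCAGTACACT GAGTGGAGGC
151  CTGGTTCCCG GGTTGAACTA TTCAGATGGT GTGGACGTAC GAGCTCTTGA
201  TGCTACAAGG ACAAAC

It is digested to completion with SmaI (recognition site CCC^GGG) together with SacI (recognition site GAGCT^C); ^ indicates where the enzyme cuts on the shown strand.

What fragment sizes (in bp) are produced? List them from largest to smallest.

SmaI sites (CCCGGG) start at positions 50, 157.
SmaI cuts after base 3 of each site, so after positions 52, 159.
The SacI site (GAGCTC) starts at position 191.
SacI cuts after base 5 of each site (before the last base), so after position 195.
Combined cut positions: 52, 159, 195.
Linear molecule, 3 cuts → 4 fragments:
  1–52 → 52 bp
  53–159 → 107 bp
  160–195 → 36 bp
  196–216 → 21 bp
Sorted largest to smallest: 107, 52, 36, 21 bp.

107, 52, 36, 21 bp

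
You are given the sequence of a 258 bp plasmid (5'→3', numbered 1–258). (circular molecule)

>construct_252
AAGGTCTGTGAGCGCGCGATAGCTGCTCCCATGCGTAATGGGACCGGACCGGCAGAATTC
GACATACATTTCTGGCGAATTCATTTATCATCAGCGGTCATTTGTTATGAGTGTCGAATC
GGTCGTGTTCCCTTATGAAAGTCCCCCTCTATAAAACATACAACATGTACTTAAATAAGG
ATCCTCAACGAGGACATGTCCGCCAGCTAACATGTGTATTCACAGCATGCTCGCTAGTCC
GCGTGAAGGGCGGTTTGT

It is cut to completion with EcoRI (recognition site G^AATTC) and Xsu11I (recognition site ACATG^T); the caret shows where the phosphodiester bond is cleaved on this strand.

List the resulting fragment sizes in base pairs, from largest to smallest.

EcoRI sites (GAATTC) start at positions 55, 77.
EcoRI cuts after the first base of each site, so after positions 55, 77.
Xsu11I sites (ACATGT) start at positions 163, 194, 210.
Xsu11I cuts after base 5 of each site (before the last base), so after positions 167, 198, 214.
Combined cut positions: 55, 77, 167, 198, 214.
Circular molecule, 5 cuts → 5 fragments:
  56–77 → 22 bp
  78–167 → 90 bp
  168–198 → 31 bp
  199–214 → 16 bp
  215–258 then 1–55 → 44 + 55 = 99 bp
Sorted largest to smallest: 99, 90, 31, 22, 16 bp.

99, 90, 31, 22, 16 bp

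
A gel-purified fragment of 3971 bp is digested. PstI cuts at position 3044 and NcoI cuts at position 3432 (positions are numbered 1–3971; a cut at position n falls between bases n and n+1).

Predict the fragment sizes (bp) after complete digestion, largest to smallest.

Combined cut positions (sorted): 3044, 3432.
Linear molecule, 2 cuts → 3 fragments:
  3044 − 0 = 3044 bp
  3432 − 3044 = 388 bp
  3971 − 3432 = 539 bp
Sorted largest to smallest: 3044, 539, 388 bp.

3044, 539, 388 bp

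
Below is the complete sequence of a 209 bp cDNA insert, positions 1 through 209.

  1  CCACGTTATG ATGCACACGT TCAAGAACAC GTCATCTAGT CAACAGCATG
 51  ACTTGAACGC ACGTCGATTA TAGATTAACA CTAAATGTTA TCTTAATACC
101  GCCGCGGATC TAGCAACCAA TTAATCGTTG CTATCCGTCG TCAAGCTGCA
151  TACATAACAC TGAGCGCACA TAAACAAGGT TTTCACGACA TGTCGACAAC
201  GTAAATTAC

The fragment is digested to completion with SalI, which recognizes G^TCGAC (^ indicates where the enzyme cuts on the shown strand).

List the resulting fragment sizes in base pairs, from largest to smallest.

192, 17 bp

The SalI site (GTCGAC) starts at position 192.
SalI cuts after the first base of each site, so after position 192.
Linear molecule, 1 cut → 2 fragments:
  1–192 → 192 bp
  193–209 → 17 bp
Sorted largest to smallest: 192, 17 bp.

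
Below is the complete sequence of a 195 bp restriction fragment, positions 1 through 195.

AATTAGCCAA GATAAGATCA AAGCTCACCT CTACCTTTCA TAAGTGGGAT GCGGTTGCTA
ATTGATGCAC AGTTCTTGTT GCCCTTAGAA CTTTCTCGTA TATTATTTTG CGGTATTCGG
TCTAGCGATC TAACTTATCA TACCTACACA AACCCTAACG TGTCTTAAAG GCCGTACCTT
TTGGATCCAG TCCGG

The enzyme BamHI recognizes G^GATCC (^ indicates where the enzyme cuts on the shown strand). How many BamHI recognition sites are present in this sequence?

1

GGATCC occurs starting at position 183.
BamHI cuts at 1 site.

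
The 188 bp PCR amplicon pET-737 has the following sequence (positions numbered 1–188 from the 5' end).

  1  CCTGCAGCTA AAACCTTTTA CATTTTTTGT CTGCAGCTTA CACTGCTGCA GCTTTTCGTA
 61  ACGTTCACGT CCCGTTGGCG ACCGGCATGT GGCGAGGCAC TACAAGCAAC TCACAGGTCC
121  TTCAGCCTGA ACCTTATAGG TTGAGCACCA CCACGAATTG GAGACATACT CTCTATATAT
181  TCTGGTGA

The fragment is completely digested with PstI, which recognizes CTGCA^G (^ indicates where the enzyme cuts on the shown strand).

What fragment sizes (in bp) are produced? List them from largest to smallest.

PstI sites (CTGCAG) start at positions 2, 31, 46.
PstI cuts after base 5 of each site (before the last base), so after positions 6, 35, 50.
Linear molecule, 3 cuts → 4 fragments:
  1–6 → 6 bp
  7–35 → 29 bp
  36–50 → 15 bp
  51–188 → 138 bp
Sorted largest to smallest: 138, 29, 15, 6 bp.

138, 29, 15, 6 bp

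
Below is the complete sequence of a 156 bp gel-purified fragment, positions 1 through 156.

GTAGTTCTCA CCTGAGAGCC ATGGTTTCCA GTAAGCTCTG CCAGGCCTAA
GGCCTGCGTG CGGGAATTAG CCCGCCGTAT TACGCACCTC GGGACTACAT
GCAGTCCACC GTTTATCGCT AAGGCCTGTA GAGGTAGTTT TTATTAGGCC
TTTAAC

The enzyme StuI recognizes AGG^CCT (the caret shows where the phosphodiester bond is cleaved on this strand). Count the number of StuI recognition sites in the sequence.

4

AGGCCT occurs starting at positions 43, 50, 122, 146.
StuI cuts at 4 sites.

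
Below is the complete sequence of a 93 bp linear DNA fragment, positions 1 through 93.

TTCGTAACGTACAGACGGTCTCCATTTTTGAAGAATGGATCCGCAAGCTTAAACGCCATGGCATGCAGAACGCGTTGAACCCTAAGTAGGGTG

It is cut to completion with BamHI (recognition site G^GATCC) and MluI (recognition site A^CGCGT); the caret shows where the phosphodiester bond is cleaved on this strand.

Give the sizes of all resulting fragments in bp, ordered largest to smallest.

The BamHI site (GGATCC) starts at position 37.
BamHI cuts after the first base of each site, so after position 37.
The MluI site (ACGCGT) starts at position 70.
MluI cuts after the first base of each site, so after position 70.
Combined cut positions: 37, 70.
Linear molecule, 2 cuts → 3 fragments:
  1–37 → 37 bp
  38–70 → 33 bp
  71–93 → 23 bp
Sorted largest to smallest: 37, 33, 23 bp.

37, 33, 23 bp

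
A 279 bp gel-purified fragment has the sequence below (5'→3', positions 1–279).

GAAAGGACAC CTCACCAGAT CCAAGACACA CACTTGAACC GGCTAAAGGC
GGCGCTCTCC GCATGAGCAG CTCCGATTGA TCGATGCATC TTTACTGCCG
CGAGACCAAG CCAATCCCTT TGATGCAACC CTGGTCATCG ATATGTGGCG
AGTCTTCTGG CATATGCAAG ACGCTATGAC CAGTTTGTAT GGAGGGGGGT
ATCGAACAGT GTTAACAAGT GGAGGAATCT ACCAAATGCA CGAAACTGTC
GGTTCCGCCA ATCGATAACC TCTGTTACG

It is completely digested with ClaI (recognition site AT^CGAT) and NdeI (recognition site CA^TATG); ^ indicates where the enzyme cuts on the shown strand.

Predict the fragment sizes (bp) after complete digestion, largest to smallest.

100, 81, 57, 24, 17 bp

ClaI sites (ATCGAT) start at positions 80, 137, 261.
ClaI cuts after base 2 of each site, so after positions 81, 138, 262.
The NdeI site (CATATG) starts at position 161.
NdeI cuts after base 2 of each site, so after position 162.
Combined cut positions: 81, 138, 162, 262.
Linear molecule, 4 cuts → 5 fragments:
  1–81 → 81 bp
  82–138 → 57 bp
  139–162 → 24 bp
  163–262 → 100 bp
  263–279 → 17 bp
Sorted largest to smallest: 100, 81, 57, 24, 17 bp.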